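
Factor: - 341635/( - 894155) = 68327/178831 = 7^1*43^1* 227^1*178831^ (-1)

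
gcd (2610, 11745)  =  1305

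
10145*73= 740585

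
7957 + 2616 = 10573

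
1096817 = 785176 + 311641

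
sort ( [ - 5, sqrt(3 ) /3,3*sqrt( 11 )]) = [-5,sqrt(3)/3,  3*sqrt( 11)]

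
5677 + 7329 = 13006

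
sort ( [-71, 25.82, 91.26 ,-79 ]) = [ - 79 , - 71, 25.82,  91.26] 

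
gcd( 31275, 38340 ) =45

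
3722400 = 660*5640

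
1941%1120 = 821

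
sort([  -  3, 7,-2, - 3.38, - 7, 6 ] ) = [ - 7 , - 3.38, - 3, - 2,6,7]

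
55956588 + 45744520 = 101701108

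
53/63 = 53/63 = 0.84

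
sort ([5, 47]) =[5, 47]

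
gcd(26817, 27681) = 3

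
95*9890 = 939550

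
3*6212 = 18636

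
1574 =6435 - 4861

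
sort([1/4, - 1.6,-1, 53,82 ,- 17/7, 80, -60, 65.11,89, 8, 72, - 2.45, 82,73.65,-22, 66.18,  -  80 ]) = [ - 80,  -  60, - 22,- 2.45,  -  17/7, - 1.6, - 1, 1/4,  8 , 53, 65.11, 66.18, 72, 73.65, 80, 82,82, 89 ]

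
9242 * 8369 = 77346298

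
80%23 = 11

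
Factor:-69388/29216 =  - 2^( -3) * 19^1 = - 19/8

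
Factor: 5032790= 2^1 *5^1*7^2*10271^1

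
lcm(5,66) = 330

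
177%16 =1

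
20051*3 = 60153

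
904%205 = 84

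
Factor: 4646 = 2^1*23^1*101^1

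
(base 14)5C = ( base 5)312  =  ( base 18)4A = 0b1010010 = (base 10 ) 82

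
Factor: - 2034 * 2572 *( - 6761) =35369819928= 2^3*3^2*113^1* 643^1*6761^1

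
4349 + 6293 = 10642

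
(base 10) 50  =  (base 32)1I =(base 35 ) 1F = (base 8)62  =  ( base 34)1g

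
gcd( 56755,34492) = 1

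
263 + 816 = 1079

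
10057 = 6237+3820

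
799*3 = 2397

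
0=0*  7241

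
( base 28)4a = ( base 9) 145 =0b1111010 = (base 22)5C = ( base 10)122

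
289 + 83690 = 83979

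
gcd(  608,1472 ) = 32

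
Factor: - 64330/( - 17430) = 919/249 = 3^ ( - 1)*83^( - 1 )*919^1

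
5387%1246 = 403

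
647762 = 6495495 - 5847733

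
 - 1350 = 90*( - 15) 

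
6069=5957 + 112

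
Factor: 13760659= 11^1*1250969^1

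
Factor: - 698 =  - 2^1*349^1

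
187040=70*2672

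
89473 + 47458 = 136931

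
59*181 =10679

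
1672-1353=319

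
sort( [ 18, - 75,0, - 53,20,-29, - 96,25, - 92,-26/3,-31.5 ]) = [  -  96,-92,-75 ,-53, - 31.5,-29, - 26/3, 0,18, 20,25 ]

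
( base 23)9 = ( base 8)11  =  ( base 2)1001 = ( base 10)9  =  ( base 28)9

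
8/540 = 2/135 = 0.01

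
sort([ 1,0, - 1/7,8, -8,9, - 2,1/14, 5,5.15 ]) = [ - 8, - 2, - 1/7, 0,1/14, 1,5,5.15, 8, 9] 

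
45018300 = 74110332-29092032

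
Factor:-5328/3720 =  - 2^1 * 3^1*5^( -1 )*31^(-1)*37^1  =  - 222/155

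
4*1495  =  5980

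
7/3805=7/3805 = 0.00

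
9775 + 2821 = 12596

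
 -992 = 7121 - 8113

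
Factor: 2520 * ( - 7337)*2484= - 45927272160  =  - 2^5 * 3^5*5^1*7^1*11^1*23^2  *29^1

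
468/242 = 234/121 = 1.93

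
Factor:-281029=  - 7^1 * 19^1*2113^1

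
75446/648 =37723/324 = 116.43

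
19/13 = 19/13 = 1.46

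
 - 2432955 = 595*( - 4089 )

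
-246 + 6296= 6050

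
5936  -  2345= 3591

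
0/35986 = 0 = 0.00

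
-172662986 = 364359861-537022847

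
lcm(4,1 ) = 4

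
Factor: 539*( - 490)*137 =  - 2^1 *5^1 * 7^4*11^1*137^1 = - 36183070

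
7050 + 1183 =8233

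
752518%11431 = 9503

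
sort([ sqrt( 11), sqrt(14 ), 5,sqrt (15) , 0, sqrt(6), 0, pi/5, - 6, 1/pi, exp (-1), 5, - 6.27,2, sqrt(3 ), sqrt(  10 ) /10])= [ - 6.27, - 6,0, 0, sqrt( 10)/10,1/pi, exp ( - 1),pi/5, sqrt( 3),2 , sqrt(6), sqrt( 11 ),sqrt( 14), sqrt (15), 5,  5]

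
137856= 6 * 22976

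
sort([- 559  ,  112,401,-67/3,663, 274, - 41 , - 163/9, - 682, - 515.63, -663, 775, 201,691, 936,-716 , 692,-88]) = [ - 716, - 682,-663, - 559, - 515.63, - 88,-41, - 67/3, - 163/9, 112, 201, 274, 401,663, 691,692, 775,936]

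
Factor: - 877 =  - 877^1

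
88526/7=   88526/7 = 12646.57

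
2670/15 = 178  =  178.00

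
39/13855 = 39/13855 = 0.00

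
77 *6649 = 511973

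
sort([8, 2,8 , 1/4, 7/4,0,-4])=[-4,0, 1/4,  7/4, 2, 8, 8]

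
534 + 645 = 1179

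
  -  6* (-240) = 1440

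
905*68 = 61540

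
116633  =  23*5071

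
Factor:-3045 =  - 3^1*5^1*7^1 * 29^1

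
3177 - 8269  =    -  5092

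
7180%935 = 635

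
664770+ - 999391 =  - 334621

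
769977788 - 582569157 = 187408631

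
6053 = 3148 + 2905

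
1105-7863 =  - 6758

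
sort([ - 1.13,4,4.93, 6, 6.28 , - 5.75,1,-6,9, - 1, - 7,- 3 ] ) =[- 7, - 6, - 5.75, - 3, - 1.13 , - 1,1,4,4.93,6,6.28,9] 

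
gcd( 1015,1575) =35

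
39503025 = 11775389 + 27727636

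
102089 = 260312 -158223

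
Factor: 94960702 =2^1*557^1*85243^1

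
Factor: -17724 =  - 2^2*3^1*7^1 * 211^1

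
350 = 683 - 333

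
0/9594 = 0 = 0.00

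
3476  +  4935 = 8411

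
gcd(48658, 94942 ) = 2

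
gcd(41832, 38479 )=7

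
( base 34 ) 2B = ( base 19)43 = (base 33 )2D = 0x4f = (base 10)79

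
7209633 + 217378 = 7427011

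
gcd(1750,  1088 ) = 2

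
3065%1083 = 899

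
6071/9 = 6071/9 = 674.56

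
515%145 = 80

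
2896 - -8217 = 11113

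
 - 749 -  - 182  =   - 567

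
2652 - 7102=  - 4450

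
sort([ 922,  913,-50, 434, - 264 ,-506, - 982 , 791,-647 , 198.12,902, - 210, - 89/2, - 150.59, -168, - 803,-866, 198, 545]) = [-982 ,-866 ,-803,-647,-506,-264, - 210, - 168, - 150.59 , - 50, - 89/2,198, 198.12, 434, 545,791,902,  913 , 922]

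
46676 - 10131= 36545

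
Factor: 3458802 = 2^1 * 3^1*269^1*2143^1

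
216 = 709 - 493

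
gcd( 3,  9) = 3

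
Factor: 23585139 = 3^2*67^1*39113^1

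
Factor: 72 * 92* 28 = 2^7*3^2 * 7^1* 23^1=   185472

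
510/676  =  255/338  =  0.75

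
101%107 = 101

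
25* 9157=228925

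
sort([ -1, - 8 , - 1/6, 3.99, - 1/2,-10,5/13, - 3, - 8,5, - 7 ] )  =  [ - 10, - 8, - 8, - 7,-3, - 1, - 1/2, - 1/6, 5/13,3.99,5]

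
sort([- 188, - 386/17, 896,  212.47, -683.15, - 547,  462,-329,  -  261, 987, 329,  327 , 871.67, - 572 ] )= [ - 683.15, - 572,- 547 ,  -  329, -261 , - 188, - 386/17,  212.47, 327,329,462,871.67,896, 987] 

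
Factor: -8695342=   -  2^1*149^1*29179^1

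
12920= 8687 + 4233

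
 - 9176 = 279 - 9455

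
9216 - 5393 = 3823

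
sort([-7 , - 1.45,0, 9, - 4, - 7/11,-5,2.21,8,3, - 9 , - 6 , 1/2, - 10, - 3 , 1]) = [ - 10,  -  9, - 7, - 6, - 5, - 4, - 3, - 1.45,-7/11, 0,1/2,  1,2.21, 3,8,9] 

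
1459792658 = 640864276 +818928382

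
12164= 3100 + 9064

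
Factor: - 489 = -3^1*163^1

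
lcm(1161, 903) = 8127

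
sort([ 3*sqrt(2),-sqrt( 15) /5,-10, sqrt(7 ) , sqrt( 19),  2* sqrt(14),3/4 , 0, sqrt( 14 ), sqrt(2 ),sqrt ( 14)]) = [-10, - sqrt(15 )/5, 0 , 3/4, sqrt(2), sqrt(7 ), sqrt(14) , sqrt( 14),3 *sqrt( 2) , sqrt(19),2*sqrt( 14 ) ] 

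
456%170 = 116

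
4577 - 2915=1662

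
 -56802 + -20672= - 77474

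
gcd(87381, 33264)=63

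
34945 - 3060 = 31885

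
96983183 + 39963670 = 136946853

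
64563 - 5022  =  59541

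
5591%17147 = 5591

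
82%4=2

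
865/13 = 865/13 = 66.54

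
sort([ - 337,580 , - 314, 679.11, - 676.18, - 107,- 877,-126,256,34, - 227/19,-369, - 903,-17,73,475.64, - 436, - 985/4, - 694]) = [ - 903, - 877,-694,-676.18 ,-436, - 369  , - 337, -314,-985/4,-126, - 107, - 17, - 227/19, 34,  73,256,475.64,580, 679.11 ] 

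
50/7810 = 5/781 = 0.01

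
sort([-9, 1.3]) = [ - 9,1.3 ]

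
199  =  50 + 149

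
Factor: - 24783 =-3^1*11^1*751^1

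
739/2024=739/2024 = 0.37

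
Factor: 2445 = 3^1 * 5^1*163^1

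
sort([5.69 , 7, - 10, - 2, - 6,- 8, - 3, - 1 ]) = [-10, - 8, - 6, - 3, - 2,-1,5.69, 7 ] 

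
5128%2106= 916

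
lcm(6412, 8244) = 57708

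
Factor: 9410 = 2^1*5^1*941^1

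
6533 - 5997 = 536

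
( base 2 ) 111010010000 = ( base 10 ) 3728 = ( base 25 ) 5o3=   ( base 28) 4l4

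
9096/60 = 151+3/5 = 151.60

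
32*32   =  1024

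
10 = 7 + 3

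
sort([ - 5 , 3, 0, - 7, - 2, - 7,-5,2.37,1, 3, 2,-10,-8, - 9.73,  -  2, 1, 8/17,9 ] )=[-10, - 9.73,-8,-7, - 7, - 5,-5,-2,  -  2,0, 8/17,1,1, 2 , 2.37,  3, 3  ,  9 ]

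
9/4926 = 3/1642=0.00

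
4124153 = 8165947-4041794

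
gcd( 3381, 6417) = 69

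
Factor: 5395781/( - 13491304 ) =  - 2^(- 3)*79^(  -  1 )*1511^1 * 3571^1*21347^( -1)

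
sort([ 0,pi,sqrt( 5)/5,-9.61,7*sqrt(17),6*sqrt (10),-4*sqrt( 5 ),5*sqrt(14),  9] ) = [ - 9.61, - 4 * sqrt( 5) , 0, sqrt( 5)/5, pi,9, 5 * sqrt( 14 ),6*sqrt(10), 7*sqrt( 17) ] 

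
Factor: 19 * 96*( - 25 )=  - 2^5*3^1*5^2 * 19^1= -45600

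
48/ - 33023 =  - 1 + 32975/33023=- 0.00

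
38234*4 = 152936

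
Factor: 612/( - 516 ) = -3^1* 17^1 * 43^( - 1) = - 51/43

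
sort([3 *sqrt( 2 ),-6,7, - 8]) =[ - 8 , - 6, 3 * sqrt(2), 7]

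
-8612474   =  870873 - 9483347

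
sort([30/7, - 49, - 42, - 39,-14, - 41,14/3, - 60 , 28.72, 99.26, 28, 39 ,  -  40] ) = [ -60, - 49, - 42, - 41, - 40, - 39, - 14,30/7,14/3,28, 28.72 , 39,99.26 ] 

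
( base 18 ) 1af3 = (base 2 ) 10010010000001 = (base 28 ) bpl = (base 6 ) 111133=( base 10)9345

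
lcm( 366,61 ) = 366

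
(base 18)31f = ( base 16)3ED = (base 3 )1101020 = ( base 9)1336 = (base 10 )1005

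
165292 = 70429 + 94863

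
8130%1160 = 10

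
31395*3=94185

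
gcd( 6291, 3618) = 27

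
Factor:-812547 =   -  3^2*137^1*659^1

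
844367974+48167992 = 892535966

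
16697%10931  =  5766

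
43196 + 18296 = 61492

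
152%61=30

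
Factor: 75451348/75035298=37725674/37517649= 2^1*3^( - 1)*7^1*13^( - 1) *961991^(  -  1) * 2694691^1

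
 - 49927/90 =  - 555 + 23/90 = - 554.74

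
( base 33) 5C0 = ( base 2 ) 1011011010001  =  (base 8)13321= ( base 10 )5841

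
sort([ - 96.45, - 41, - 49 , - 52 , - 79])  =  [ - 96.45,-79,  -  52 ,-49, - 41 ]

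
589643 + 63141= 652784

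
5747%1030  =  597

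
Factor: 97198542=2^1*3^5*7^1*28571^1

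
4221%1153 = 762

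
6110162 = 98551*62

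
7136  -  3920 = 3216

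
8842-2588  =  6254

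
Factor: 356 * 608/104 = 2^4*13^(-1)*19^1*89^1 = 27056/13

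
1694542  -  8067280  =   - 6372738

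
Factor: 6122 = 2^1*3061^1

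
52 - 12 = 40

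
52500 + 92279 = 144779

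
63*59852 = 3770676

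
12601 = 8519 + 4082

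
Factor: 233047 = 241^1*967^1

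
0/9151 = 0 = 0.00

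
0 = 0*28177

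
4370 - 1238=3132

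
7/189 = 1/27 = 0.04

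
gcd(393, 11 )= 1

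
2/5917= 2/5917 = 0.00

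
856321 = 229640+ 626681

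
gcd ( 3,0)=3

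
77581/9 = 8620 + 1/9 = 8620.11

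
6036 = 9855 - 3819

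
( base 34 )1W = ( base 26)2e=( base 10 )66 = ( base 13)51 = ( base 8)102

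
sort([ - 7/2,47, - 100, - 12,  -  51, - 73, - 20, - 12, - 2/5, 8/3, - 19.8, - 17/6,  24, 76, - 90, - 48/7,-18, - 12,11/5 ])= [ - 100, - 90, - 73, - 51,  -  20, - 19.8,  -  18, - 12, - 12, - 12, - 48/7, - 7/2, - 17/6, - 2/5,11/5, 8/3, 24, 47,  76]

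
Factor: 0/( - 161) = 0= 0^1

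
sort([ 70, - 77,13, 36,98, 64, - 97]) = [-97, - 77, 13  ,  36,64, 70, 98] 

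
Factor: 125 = 5^3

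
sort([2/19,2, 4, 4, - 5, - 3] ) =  [ - 5,  -  3, 2/19, 2,4,4]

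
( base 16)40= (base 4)1000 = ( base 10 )64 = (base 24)2g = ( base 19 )37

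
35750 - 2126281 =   -  2090531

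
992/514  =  496/257= 1.93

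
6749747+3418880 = 10168627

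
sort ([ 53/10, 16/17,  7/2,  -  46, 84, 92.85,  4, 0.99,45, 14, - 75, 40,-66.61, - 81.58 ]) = [-81.58, - 75, - 66.61,-46 , 16/17, 0.99, 7/2, 4, 53/10, 14,40,45, 84, 92.85 ] 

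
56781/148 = 383+97/148 = 383.66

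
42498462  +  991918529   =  1034416991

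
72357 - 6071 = 66286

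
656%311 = 34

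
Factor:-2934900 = - 2^2*3^3*5^2*1087^1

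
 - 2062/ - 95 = 2062/95 = 21.71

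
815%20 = 15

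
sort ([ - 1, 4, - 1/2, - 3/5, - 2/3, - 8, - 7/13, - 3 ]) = [ - 8, - 3, - 1, -2/3,-3/5, - 7/13,-1/2,4 ]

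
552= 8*69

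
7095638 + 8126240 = 15221878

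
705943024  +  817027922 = 1522970946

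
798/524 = 1 + 137/262 = 1.52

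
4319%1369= 212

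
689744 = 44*15676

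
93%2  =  1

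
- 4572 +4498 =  - 74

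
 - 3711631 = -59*62909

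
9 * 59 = 531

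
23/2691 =1/117 = 0.01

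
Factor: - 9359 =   -  7^2*191^1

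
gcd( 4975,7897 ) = 1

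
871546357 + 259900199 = 1131446556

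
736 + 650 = 1386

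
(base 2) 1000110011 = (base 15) 278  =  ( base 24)NB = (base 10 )563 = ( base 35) g3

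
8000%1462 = 690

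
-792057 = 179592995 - 180385052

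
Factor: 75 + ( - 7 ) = 2^2*17^1 = 68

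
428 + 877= 1305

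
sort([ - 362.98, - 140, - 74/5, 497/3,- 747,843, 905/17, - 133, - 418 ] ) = [ - 747, -418, - 362.98,  -  140, - 133,  -  74/5, 905/17,497/3,843 ]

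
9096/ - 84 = -109 + 5/7=- 108.29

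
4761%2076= 609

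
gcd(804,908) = 4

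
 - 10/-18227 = 10/18227 = 0.00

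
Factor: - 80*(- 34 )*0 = 0 = 0^1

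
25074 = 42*597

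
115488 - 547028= - 431540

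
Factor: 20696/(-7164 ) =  - 26/9 = - 2^1*3^( - 2 )*13^1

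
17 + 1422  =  1439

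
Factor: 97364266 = 2^1*67^1 *726599^1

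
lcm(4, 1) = 4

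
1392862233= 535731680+857130553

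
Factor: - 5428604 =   -  2^2*19^1*71429^1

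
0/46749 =0  =  0.00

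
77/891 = 7/81 = 0.09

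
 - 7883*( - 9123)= 71916609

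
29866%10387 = 9092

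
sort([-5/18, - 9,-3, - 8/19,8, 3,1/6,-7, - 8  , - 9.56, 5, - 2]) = [-9.56,-9,-8,-7, - 3, - 2,-8/19,-5/18,1/6,3 , 5, 8] 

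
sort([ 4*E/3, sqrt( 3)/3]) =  [ sqrt(3 )/3, 4*E/3]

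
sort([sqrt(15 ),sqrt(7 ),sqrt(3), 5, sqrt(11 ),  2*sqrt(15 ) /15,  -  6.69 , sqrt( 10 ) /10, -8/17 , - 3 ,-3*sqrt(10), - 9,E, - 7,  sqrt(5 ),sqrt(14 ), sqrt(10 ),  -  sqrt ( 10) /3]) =[-3*sqrt(10 ), -9,  -  7, -6.69, - 3 ,- sqrt( 10 ) /3, - 8/17,sqrt ( 10 )/10 , 2*sqrt(15 )/15,sqrt( 3 ) , sqrt( 5), sqrt(7),E, sqrt(10 ), sqrt( 11),sqrt(14), sqrt( 15),5]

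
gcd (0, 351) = 351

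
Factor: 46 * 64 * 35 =2^7*5^1*7^1*23^1=103040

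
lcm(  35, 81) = 2835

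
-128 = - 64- 64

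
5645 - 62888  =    -  57243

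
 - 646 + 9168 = 8522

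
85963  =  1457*59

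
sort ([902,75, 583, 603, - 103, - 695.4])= [ - 695.4,-103,75,583, 603, 902 ]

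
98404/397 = 98404/397 = 247.87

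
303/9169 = 303/9169 = 0.03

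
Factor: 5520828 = 2^2*3^1*23^1*83^1*241^1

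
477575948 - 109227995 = 368347953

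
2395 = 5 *479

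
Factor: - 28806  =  - 2^1 * 3^1* 4801^1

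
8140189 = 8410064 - 269875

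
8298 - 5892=2406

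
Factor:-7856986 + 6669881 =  - 1187105 =- 5^1*137^1 * 1733^1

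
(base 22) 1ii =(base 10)898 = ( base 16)382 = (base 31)su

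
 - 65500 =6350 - 71850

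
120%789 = 120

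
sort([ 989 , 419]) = [419,989] 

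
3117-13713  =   - 10596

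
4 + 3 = 7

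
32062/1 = 32062 = 32062.00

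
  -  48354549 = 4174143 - 52528692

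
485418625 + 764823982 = 1250242607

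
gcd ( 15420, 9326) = 2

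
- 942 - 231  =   - 1173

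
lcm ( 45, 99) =495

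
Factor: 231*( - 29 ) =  - 3^1*7^1*11^1 * 29^1 = - 6699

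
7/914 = 7/914=0.01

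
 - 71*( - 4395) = 312045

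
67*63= 4221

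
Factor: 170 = 2^1*5^1*17^1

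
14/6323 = 14/6323 = 0.00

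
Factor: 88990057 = 13^1*31^1*461^1*479^1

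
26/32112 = 13/16056 = 0.00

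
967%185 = 42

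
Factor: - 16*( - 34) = 2^5*17^1 = 544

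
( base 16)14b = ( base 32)AB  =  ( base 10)331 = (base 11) 281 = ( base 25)D6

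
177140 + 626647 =803787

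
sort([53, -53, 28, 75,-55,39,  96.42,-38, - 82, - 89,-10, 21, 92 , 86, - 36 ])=[ -89, - 82, - 55,-53,-38,-36,-10 , 21, 28, 39,  53,75, 86,92 , 96.42]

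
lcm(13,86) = 1118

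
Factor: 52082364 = 2^2*3^1*4340197^1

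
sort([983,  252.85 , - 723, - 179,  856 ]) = [ - 723, - 179,  252.85,856,983] 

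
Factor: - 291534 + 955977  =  3^4 * 13^1 * 631^1 = 664443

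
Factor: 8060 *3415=2^2*5^2 *13^1 * 31^1  *683^1 = 27524900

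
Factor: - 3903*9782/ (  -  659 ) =2^1*3^1*67^1*73^1*659^( - 1 )*1301^1 = 38179146/659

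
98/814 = 49/407 = 0.12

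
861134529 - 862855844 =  - 1721315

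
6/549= 2/183 = 0.01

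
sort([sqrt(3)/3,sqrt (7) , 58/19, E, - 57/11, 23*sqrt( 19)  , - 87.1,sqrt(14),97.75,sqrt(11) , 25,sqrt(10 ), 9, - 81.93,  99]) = [-87.1, - 81.93, - 57/11,sqrt (3) /3,  sqrt( 7 ), E, 58/19,sqrt( 10),sqrt( 11), sqrt( 14 ) , 9  ,  25,97.75,99,  23*sqrt(19)] 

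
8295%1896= 711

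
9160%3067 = 3026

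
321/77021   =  321/77021 = 0.00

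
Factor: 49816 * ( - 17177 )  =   - 2^3*13^1*89^1*193^1*479^1=-855689432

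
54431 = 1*54431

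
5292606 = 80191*66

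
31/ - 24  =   - 31/24 = - 1.29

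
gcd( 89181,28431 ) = 243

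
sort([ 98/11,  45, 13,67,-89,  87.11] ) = [-89, 98/11, 13,  45,  67, 87.11]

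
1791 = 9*199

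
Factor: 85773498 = 2^1*3^1*3557^1*4019^1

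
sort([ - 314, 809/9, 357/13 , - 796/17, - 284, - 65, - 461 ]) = [ - 461,  -  314, - 284, - 65, - 796/17, 357/13, 809/9]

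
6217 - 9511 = -3294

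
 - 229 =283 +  - 512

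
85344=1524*56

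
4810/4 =1202 + 1/2 = 1202.50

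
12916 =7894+5022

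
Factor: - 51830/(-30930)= 3^( -1)*71^1*73^1 * 1031^ (-1)= 5183/3093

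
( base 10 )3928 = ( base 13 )1a32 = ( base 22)82C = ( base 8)7530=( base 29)4JD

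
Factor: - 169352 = -2^3  *  21169^1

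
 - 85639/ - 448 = 191+71/448 = 191.16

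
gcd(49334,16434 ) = 2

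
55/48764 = 55/48764 = 0.00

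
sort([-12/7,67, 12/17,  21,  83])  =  [-12/7, 12/17, 21,67 , 83 ]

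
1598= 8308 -6710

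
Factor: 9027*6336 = 57195072 = 2^6*3^4 * 11^1*17^1*59^1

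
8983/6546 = 8983/6546 = 1.37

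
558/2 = 279=279.00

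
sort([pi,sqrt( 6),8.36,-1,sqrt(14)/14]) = [ - 1,  sqrt(14)/14,sqrt( 6 ),pi,8.36]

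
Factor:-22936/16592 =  - 2^( - 1 )*17^ ( - 1)*47^1 = -47/34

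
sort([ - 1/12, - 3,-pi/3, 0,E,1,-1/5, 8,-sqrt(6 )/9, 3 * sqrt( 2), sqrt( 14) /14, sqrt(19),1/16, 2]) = [ - 3,-pi/3, - sqrt(6) /9, - 1/5, - 1/12 , 0, 1/16, sqrt(14)/14,  1,2,E, 3*sqrt(2), sqrt(19 ), 8 ]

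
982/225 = 4 + 82/225 = 4.36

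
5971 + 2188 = 8159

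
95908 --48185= 144093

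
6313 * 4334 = 27360542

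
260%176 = 84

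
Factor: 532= 2^2*7^1*19^1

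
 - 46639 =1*(-46639 )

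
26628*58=1544424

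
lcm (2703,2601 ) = 137853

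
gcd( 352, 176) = 176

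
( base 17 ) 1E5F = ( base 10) 9059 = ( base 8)21543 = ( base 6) 105535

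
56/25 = 2 + 6/25= 2.24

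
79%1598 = 79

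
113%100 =13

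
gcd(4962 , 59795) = 1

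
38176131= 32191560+5984571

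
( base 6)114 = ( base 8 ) 56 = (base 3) 1201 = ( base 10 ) 46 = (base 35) 1b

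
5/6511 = 5/6511 = 0.00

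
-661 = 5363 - 6024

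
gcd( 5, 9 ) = 1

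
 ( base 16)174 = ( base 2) 101110100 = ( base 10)372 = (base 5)2442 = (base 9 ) 453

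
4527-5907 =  - 1380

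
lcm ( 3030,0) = 0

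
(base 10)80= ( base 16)50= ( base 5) 310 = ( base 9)88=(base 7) 143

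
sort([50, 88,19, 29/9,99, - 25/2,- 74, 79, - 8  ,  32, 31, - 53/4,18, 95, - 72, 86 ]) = [-74, - 72,-53/4, - 25/2, - 8,  29/9,18,19,31,32,50, 79, 86, 88, 95, 99]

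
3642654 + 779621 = 4422275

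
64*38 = 2432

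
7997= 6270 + 1727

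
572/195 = 44/15 =2.93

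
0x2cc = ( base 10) 716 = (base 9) 875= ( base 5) 10331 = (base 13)431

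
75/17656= 75/17656 = 0.00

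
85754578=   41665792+44088786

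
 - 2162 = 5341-7503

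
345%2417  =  345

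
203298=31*6558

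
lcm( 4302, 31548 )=94644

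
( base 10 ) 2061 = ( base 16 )80D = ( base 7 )6003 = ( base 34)1QL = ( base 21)4E3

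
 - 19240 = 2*( - 9620 ) 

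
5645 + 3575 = 9220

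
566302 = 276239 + 290063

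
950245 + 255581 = 1205826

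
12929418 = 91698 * 141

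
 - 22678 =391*( - 58) 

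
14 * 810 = 11340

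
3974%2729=1245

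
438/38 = 219/19 = 11.53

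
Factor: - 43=-43^1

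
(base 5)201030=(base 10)6390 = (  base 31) 6K4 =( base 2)1100011110110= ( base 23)c1j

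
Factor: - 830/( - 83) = 2^1*5^1=10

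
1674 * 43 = 71982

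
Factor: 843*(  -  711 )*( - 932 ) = 2^2 * 3^3*79^1*233^1*281^1 = 558615636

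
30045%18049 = 11996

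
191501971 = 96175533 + 95326438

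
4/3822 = 2/1911  =  0.00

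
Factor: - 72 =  - 2^3*3^2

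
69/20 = 69/20 = 3.45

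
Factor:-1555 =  - 5^1 *311^1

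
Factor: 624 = 2^4*3^1*13^1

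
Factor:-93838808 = -2^3*7^1*37^1*45289^1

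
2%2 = 0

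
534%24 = 6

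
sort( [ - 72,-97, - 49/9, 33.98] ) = [ - 97, - 72, - 49/9, 33.98] 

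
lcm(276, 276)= 276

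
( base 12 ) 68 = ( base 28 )2o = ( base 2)1010000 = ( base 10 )80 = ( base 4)1100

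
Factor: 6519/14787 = 41/93= 3^( - 1)* 31^( - 1)*41^1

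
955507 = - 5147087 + 6102594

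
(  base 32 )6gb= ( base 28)8E3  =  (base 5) 203132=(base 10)6667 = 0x1a0b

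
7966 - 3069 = 4897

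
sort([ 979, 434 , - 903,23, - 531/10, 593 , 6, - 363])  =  [  -  903, - 363 ,- 531/10, 6, 23, 434,  593, 979] 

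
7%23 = 7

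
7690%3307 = 1076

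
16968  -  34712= - 17744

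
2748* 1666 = 4578168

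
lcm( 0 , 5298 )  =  0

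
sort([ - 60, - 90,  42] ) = [ - 90, - 60, 42] 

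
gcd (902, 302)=2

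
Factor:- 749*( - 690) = 2^1*3^1 * 5^1*7^1*23^1 * 107^1 = 516810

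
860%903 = 860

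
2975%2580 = 395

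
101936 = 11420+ 90516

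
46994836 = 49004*959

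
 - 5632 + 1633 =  - 3999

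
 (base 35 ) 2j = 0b1011001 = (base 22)41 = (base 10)89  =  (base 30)2t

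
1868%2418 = 1868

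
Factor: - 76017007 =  - 11^1*6910637^1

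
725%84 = 53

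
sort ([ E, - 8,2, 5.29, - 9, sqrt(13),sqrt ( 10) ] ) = [- 9,- 8 , 2,E,sqrt ( 10), sqrt( 13),5.29] 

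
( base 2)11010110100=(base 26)2E0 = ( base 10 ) 1716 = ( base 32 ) 1LK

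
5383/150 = 5383/150 = 35.89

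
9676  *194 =1877144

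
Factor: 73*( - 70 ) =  - 5110 = - 2^1*5^1 * 7^1* 73^1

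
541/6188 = 541/6188 = 0.09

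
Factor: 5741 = 5741^1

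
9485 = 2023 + 7462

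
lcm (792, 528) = 1584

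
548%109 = 3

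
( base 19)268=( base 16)34c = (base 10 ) 844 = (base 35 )O4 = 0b1101001100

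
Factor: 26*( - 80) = -2^5*5^1*13^1 = - 2080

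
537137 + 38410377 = 38947514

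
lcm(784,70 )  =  3920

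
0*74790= 0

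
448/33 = 448/33 = 13.58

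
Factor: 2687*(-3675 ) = -3^1*5^2*7^2*2687^1 = -9874725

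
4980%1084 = 644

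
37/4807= 37/4807=   0.01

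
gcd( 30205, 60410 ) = 30205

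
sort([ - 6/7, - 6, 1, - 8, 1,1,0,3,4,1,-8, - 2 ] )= [ - 8, - 8, - 6,  -  2 ,  -  6/7,0, 1,  1,1, 1,3,4] 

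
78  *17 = 1326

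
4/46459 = 4/46459 = 0.00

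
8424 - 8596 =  - 172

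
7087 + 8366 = 15453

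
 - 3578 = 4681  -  8259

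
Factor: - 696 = -2^3*3^1*29^1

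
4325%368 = 277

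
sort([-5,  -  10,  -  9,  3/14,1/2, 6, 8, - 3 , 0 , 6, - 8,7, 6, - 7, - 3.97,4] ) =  [  -  10, - 9, - 8,  -  7, - 5 , - 3.97, - 3, 0,3/14 , 1/2, 4,6,  6,  6,7,8]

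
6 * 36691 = 220146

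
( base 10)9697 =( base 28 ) ca9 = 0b10010111100001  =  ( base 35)7W2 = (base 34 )8d7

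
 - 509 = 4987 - 5496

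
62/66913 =62/66913 =0.00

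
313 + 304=617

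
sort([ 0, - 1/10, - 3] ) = [ - 3, - 1/10, 0]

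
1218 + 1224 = 2442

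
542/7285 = 542/7285  =  0.07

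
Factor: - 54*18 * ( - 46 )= 44712=2^3* 3^5*23^1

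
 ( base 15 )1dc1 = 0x1951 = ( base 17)1574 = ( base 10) 6481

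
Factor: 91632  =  2^4 * 3^1*23^1*83^1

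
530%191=148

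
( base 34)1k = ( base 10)54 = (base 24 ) 26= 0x36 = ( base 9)60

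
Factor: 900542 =2^1 * 23^1*19577^1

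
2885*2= 5770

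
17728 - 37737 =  - 20009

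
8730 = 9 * 970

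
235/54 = 235/54 = 4.35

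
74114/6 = 37057/3= 12352.33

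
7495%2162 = 1009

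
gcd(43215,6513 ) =3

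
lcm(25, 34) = 850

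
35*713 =24955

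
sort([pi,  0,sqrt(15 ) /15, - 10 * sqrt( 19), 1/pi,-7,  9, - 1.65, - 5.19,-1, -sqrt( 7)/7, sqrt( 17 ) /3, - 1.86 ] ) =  [-10*sqrt(19),- 7,-5.19, - 1.86,-1.65, - 1, - sqrt( 7)/7,0,sqrt( 15) /15,  1/pi, sqrt(17)/3,  pi, 9 ]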